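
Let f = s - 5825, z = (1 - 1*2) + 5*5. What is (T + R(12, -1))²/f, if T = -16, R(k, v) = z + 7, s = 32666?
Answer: 75/8947 ≈ 0.0083827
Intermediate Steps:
z = 24 (z = (1 - 2) + 25 = -1 + 25 = 24)
R(k, v) = 31 (R(k, v) = 24 + 7 = 31)
f = 26841 (f = 32666 - 5825 = 26841)
(T + R(12, -1))²/f = (-16 + 31)²/26841 = 15²*(1/26841) = 225*(1/26841) = 75/8947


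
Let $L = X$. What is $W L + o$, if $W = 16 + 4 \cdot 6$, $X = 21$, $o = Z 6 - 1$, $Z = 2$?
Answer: $851$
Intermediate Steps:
$o = 11$ ($o = 2 \cdot 6 - 1 = 12 - 1 = 11$)
$L = 21$
$W = 40$ ($W = 16 + 24 = 40$)
$W L + o = 40 \cdot 21 + 11 = 840 + 11 = 851$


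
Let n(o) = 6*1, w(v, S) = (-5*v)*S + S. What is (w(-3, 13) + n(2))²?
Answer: 45796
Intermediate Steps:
w(v, S) = S - 5*S*v (w(v, S) = -5*S*v + S = S - 5*S*v)
n(o) = 6
(w(-3, 13) + n(2))² = (13*(1 - 5*(-3)) + 6)² = (13*(1 + 15) + 6)² = (13*16 + 6)² = (208 + 6)² = 214² = 45796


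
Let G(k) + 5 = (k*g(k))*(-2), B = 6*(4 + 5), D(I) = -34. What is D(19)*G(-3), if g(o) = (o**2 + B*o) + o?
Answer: 31994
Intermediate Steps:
B = 54 (B = 6*9 = 54)
g(o) = o**2 + 55*o (g(o) = (o**2 + 54*o) + o = o**2 + 55*o)
G(k) = -5 - 2*k**2*(55 + k) (G(k) = -5 + (k*(k*(55 + k)))*(-2) = -5 + (k**2*(55 + k))*(-2) = -5 - 2*k**2*(55 + k))
D(19)*G(-3) = -34*(-5 - 2*(-3)**2*(55 - 3)) = -34*(-5 - 2*9*52) = -34*(-5 - 936) = -34*(-941) = 31994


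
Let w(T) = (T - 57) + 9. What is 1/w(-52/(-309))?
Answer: -309/14780 ≈ -0.020907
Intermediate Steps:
w(T) = -48 + T (w(T) = (-57 + T) + 9 = -48 + T)
1/w(-52/(-309)) = 1/(-48 - 52/(-309)) = 1/(-48 - 52*(-1/309)) = 1/(-48 + 52/309) = 1/(-14780/309) = -309/14780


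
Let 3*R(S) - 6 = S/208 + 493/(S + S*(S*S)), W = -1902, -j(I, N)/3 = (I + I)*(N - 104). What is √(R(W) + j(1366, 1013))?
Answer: I*√283517525588546511342495610/6168889740 ≈ 2729.5*I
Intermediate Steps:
j(I, N) = -6*I*(-104 + N) (j(I, N) = -3*(I + I)*(N - 104) = -3*2*I*(-104 + N) = -6*I*(-104 + N))
R(S) = 2 + S/624 + 493/(3*(S + S³)) (R(S) = 2 + (S/208 + 493/(S + S*(S*S)))/3 = 2 + (S*(1/208) + 493/(S + S*S²))/3 = 2 + (S/208 + 493/(S + S³))/3 = 2 + (493/(S + S³) + S/208)/3 = 2 + (S/624 + 493/(3*(S + S³))) = 2 + S/624 + 493/(3*(S + S³)))
√(R(W) + j(1366, 1013)) = √((1/624)*(102544 + (-1902)² + (-1902)⁴ + 1248*(-1902) + 1248*(-1902)³)/(-1902*(1 + (-1902)²)) + 6*1366*(104 - 1*1013)) = √((1/624)*(-1/1902)*(102544 + 3617604 + 13087058700816 - 2373696 + 1248*(-6880682808))/(1 + 3617604) + 6*1366*(104 - 1013)) = √((1/624)*(-1/1902)*(102544 + 3617604 + 13087058700816 - 2373696 - 8587092144384)/3617605 + 6*1366*(-909)) = √((1/624)*(-1/1902)*(1/3617605)*4499967902884 - 7450164) = √(-38792826749/37013338440 - 7450164) = √(-275755480358330909/37013338440) = I*√283517525588546511342495610/6168889740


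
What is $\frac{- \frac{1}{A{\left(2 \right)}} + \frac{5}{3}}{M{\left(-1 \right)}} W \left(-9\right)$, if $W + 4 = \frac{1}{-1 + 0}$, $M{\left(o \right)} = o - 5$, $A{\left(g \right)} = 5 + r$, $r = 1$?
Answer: $- \frac{45}{4} \approx -11.25$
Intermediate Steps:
$A{\left(g \right)} = 6$ ($A{\left(g \right)} = 5 + 1 = 6$)
$M{\left(o \right)} = -5 + o$
$W = -5$ ($W = -4 + \frac{1}{-1 + 0} = -4 + \frac{1}{-1} = -4 - 1 = -5$)
$\frac{- \frac{1}{A{\left(2 \right)}} + \frac{5}{3}}{M{\left(-1 \right)}} W \left(-9\right) = \frac{- \frac{1}{6} + \frac{5}{3}}{-5 - 1} \left(-5\right) \left(-9\right) = \frac{\left(-1\right) \frac{1}{6} + 5 \cdot \frac{1}{3}}{-6} \left(-5\right) \left(-9\right) = \left(- \frac{1}{6} + \frac{5}{3}\right) \left(- \frac{1}{6}\right) \left(-5\right) \left(-9\right) = \frac{3}{2} \left(- \frac{1}{6}\right) \left(-5\right) \left(-9\right) = \left(- \frac{1}{4}\right) \left(-5\right) \left(-9\right) = \frac{5}{4} \left(-9\right) = - \frac{45}{4}$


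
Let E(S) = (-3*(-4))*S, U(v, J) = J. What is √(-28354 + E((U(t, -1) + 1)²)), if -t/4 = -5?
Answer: I*√28354 ≈ 168.39*I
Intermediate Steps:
t = 20 (t = -4*(-5) = 20)
E(S) = 12*S
√(-28354 + E((U(t, -1) + 1)²)) = √(-28354 + 12*(-1 + 1)²) = √(-28354 + 12*0²) = √(-28354 + 12*0) = √(-28354 + 0) = √(-28354) = I*√28354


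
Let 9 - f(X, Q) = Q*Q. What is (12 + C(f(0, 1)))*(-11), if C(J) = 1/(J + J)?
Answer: -2123/16 ≈ -132.69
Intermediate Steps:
f(X, Q) = 9 - Q² (f(X, Q) = 9 - Q*Q = 9 - Q²)
C(J) = 1/(2*J)
(12 + C(f(0, 1)))*(-11) = (12 + 1/(2*(9 - 1*1²)))*(-11) = (12 + 1/(2*(9 - 1*1)))*(-11) = (12 + 1/(2*(9 - 1)))*(-11) = (12 + (½)/8)*(-11) = (12 + (½)*(⅛))*(-11) = (12 + 1/16)*(-11) = (193/16)*(-11) = -2123/16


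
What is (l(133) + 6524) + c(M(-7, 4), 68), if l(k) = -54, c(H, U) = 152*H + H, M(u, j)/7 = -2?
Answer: 4328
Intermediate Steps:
M(u, j) = -14 (M(u, j) = 7*(-2) = -14)
c(H, U) = 153*H
(l(133) + 6524) + c(M(-7, 4), 68) = (-54 + 6524) + 153*(-14) = 6470 - 2142 = 4328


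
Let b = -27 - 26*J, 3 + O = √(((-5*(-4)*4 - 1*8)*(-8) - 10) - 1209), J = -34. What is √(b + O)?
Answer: √(854 + I*√1795) ≈ 29.232 + 0.72467*I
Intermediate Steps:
O = -3 + I*√1795 (O = -3 + √(((-5*(-4)*4 - 1*8)*(-8) - 10) - 1209) = -3 + √(((20*4 - 8)*(-8) - 10) - 1209) = -3 + √(((80 - 8)*(-8) - 10) - 1209) = -3 + √((72*(-8) - 10) - 1209) = -3 + √((-576 - 10) - 1209) = -3 + √(-586 - 1209) = -3 + √(-1795) = -3 + I*√1795 ≈ -3.0 + 42.367*I)
b = 857 (b = -27 - 26*(-34) = -27 + 884 = 857)
√(b + O) = √(857 + (-3 + I*√1795)) = √(854 + I*√1795)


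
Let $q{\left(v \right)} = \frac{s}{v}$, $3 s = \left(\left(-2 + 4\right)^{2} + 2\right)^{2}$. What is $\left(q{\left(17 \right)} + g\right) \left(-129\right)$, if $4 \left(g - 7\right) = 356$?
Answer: $- \frac{212076}{17} \approx -12475.0$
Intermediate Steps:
$g = 96$ ($g = 7 + \frac{1}{4} \cdot 356 = 7 + 89 = 96$)
$s = 12$ ($s = \frac{\left(\left(-2 + 4\right)^{2} + 2\right)^{2}}{3} = \frac{\left(2^{2} + 2\right)^{2}}{3} = \frac{\left(4 + 2\right)^{2}}{3} = \frac{6^{2}}{3} = \frac{1}{3} \cdot 36 = 12$)
$q{\left(v \right)} = \frac{12}{v}$
$\left(q{\left(17 \right)} + g\right) \left(-129\right) = \left(\frac{12}{17} + 96\right) \left(-129\right) = \frac{1644}{17} \left(-129\right) = - \frac{212076}{17}$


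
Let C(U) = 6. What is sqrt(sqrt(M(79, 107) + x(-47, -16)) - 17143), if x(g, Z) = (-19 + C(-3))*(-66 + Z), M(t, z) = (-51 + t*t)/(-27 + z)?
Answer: sqrt(-68572 + sqrt(18294))/2 ≈ 130.8*I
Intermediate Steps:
M(t, z) = (-51 + t**2)/(-27 + z)
x(g, Z) = 858 - 13*Z (x(g, Z) = (-19 + 6)*(-66 + Z) = -13*(-66 + Z) = 858 - 13*Z)
sqrt(sqrt(M(79, 107) + x(-47, -16)) - 17143) = sqrt(sqrt((-51 + 79**2)/(-27 + 107) + (858 - 13*(-16))) - 17143) = sqrt(sqrt((-51 + 6241)/80 + (858 + 208)) - 17143) = sqrt(sqrt((1/80)*6190 + 1066) - 17143) = sqrt(sqrt(619/8 + 1066) - 17143) = sqrt(sqrt(9147/8) - 17143) = sqrt(sqrt(18294)/4 - 17143) = sqrt(-17143 + sqrt(18294)/4)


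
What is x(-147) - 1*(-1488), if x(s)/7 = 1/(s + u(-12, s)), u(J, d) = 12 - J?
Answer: 183017/123 ≈ 1487.9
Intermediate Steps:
x(s) = 7/(24 + s) (x(s) = 7/(s + (12 - 1*(-12))) = 7/(s + (12 + 12)) = 7/(s + 24) = 7/(24 + s))
x(-147) - 1*(-1488) = 7/(24 - 147) - 1*(-1488) = 7/(-123) + 1488 = 7*(-1/123) + 1488 = -7/123 + 1488 = 183017/123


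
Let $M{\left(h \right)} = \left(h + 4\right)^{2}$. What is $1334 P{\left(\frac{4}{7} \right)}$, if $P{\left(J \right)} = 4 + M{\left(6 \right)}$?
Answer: $138736$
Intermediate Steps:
$M{\left(h \right)} = \left(4 + h\right)^{2}$
$P{\left(J \right)} = 104$ ($P{\left(J \right)} = 4 + \left(4 + 6\right)^{2} = 4 + 10^{2} = 4 + 100 = 104$)
$1334 P{\left(\frac{4}{7} \right)} = 1334 \cdot 104 = 138736$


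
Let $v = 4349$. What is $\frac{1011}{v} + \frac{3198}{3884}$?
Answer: $\frac{8917413}{8445758} \approx 1.0558$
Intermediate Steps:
$\frac{1011}{v} + \frac{3198}{3884} = \frac{1011}{4349} + \frac{3198}{3884} = 1011 \cdot \frac{1}{4349} + 3198 \cdot \frac{1}{3884} = \frac{1011}{4349} + \frac{1599}{1942} = \frac{8917413}{8445758}$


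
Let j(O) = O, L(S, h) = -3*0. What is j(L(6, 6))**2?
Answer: 0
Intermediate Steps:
L(S, h) = 0
j(L(6, 6))**2 = 0**2 = 0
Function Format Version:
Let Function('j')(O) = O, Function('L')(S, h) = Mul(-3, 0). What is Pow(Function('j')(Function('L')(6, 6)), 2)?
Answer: 0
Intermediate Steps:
Function('L')(S, h) = 0
Pow(Function('j')(Function('L')(6, 6)), 2) = Pow(0, 2) = 0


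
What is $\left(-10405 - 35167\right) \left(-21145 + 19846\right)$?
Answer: $59198028$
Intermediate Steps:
$\left(-10405 - 35167\right) \left(-21145 + 19846\right) = \left(-45572\right) \left(-1299\right) = 59198028$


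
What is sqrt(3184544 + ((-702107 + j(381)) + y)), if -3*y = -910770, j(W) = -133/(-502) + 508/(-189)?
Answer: sqrt(2786592580656234)/31626 ≈ 1669.1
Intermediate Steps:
j(W) = -229879/94878 (j(W) = -133*(-1/502) + 508*(-1/189) = 133/502 - 508/189 = -229879/94878)
y = 303590 (y = -1/3*(-910770) = 303590)
sqrt(3184544 + ((-702107 + j(381)) + y)) = sqrt(3184544 + ((-702107 - 229879/94878) + 303590)) = sqrt(3184544 + (-66614737825/94878 + 303590)) = sqrt(3184544 - 37810725805/94878) = sqrt(264332439827/94878) = sqrt(2786592580656234)/31626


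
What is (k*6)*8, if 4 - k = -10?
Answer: 672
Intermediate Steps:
k = 14 (k = 4 - 1*(-10) = 4 + 10 = 14)
(k*6)*8 = (14*6)*8 = 84*8 = 672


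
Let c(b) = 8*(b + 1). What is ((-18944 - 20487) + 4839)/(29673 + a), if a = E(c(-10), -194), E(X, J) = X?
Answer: -1504/1287 ≈ -1.1686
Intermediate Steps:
c(b) = 8 + 8*b (c(b) = 8*(1 + b) = 8 + 8*b)
a = -72 (a = 8 + 8*(-10) = 8 - 80 = -72)
((-18944 - 20487) + 4839)/(29673 + a) = ((-18944 - 20487) + 4839)/(29673 - 72) = (-39431 + 4839)/29601 = -34592*1/29601 = -1504/1287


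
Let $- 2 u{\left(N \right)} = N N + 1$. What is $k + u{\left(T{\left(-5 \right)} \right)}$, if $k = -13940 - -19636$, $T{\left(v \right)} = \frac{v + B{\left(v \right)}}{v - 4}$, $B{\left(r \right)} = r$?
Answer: $\frac{922571}{162} \approx 5694.9$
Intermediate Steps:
$T{\left(v \right)} = \frac{2 v}{-4 + v}$ ($T{\left(v \right)} = \frac{v + v}{v - 4} = \frac{2 v}{-4 + v}$)
$u{\left(N \right)} = - \frac{1}{2} - \frac{N^{2}}{2}$ ($u{\left(N \right)} = - \frac{N N + 1}{2} = - \frac{N^{2} + 1}{2} = - \frac{1 + N^{2}}{2} = - \frac{1}{2} - \frac{N^{2}}{2}$)
$k = 5696$ ($k = -13940 + 19636 = 5696$)
$k + u{\left(T{\left(-5 \right)} \right)} = 5696 - \left(\frac{1}{2} + \frac{\left(2 \left(-5\right) \frac{1}{-4 - 5}\right)^{2}}{2}\right) = 5696 - \left(\frac{1}{2} + \frac{\left(2 \left(-5\right) \frac{1}{-9}\right)^{2}}{2}\right) = 5696 - \left(\frac{1}{2} + \frac{\left(2 \left(-5\right) \left(- \frac{1}{9}\right)\right)^{2}}{2}\right) = 5696 - \left(\frac{1}{2} + \frac{\left(\frac{10}{9}\right)^{2}}{2}\right) = 5696 - \frac{181}{162} = \frac{922571}{162}$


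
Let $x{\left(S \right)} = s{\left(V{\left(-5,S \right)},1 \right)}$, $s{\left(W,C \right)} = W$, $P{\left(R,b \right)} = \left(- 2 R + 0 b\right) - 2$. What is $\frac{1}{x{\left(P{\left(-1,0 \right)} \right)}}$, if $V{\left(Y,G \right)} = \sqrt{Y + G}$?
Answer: $- \frac{i \sqrt{5}}{5} \approx - 0.44721 i$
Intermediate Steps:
$P{\left(R,b \right)} = -2 - 2 R$ ($P{\left(R,b \right)} = \left(- 2 R + 0\right) - 2 = - 2 R - 2 = -2 - 2 R$)
$V{\left(Y,G \right)} = \sqrt{G + Y}$
$x{\left(S \right)} = \sqrt{-5 + S}$ ($x{\left(S \right)} = \sqrt{S - 5} = \sqrt{-5 + S}$)
$\frac{1}{x{\left(P{\left(-1,0 \right)} \right)}} = \frac{1}{\sqrt{-5 - 0}} = \frac{1}{\sqrt{-5 + \left(-2 + 2\right)}} = \frac{1}{\sqrt{-5 + 0}} = \frac{1}{\sqrt{-5}} = \frac{1}{i \sqrt{5}} = - \frac{i \sqrt{5}}{5}$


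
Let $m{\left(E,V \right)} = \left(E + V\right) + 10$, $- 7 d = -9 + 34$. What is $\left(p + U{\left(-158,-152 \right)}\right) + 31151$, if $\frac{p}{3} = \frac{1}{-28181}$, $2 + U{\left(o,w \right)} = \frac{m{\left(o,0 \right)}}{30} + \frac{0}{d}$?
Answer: $\frac{13165064096}{422715} \approx 31144.0$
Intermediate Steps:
$d = - \frac{25}{7}$ ($d = - \frac{-9 + 34}{7} = \left(- \frac{1}{7}\right) 25 = - \frac{25}{7} \approx -3.5714$)
$m{\left(E,V \right)} = 10 + E + V$
$U{\left(o,w \right)} = - \frac{5}{3} + \frac{o}{30}$ ($U{\left(o,w \right)} = -2 + \left(\frac{10 + o + 0}{30} + \frac{0}{- \frac{25}{7}}\right) = -2 + \left(\left(10 + o\right) \frac{1}{30} + 0 \left(- \frac{7}{25}\right)\right) = -2 + \left(\left(\frac{1}{3} + \frac{o}{30}\right) + 0\right) = -2 + \left(\frac{1}{3} + \frac{o}{30}\right) = - \frac{5}{3} + \frac{o}{30}$)
$p = - \frac{3}{28181}$ ($p = \frac{3}{-28181} = 3 \left(- \frac{1}{28181}\right) = - \frac{3}{28181} \approx -0.00010645$)
$\left(p + U{\left(-158,-152 \right)}\right) + 31151 = \left(- \frac{3}{28181} + \left(- \frac{5}{3} + \frac{1}{30} \left(-158\right)\right)\right) + 31151 = \left(- \frac{3}{28181} - \frac{104}{15}\right) + 31151 = - \frac{2930869}{422715} + 31151 = \frac{13165064096}{422715}$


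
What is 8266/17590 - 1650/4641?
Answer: 1556501/13605865 ≈ 0.11440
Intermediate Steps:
8266/17590 - 1650/4641 = 8266*(1/17590) - 1650*1/4641 = 4133/8795 - 550/1547 = 1556501/13605865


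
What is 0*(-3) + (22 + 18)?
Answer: 40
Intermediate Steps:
0*(-3) + (22 + 18) = 0 + 40 = 40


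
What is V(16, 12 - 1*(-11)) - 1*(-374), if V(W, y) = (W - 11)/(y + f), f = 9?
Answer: 11973/32 ≈ 374.16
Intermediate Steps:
V(W, y) = (-11 + W)/(9 + y) (V(W, y) = (W - 11)/(y + 9) = (-11 + W)/(9 + y))
V(16, 12 - 1*(-11)) - 1*(-374) = (-11 + 16)/(9 + (12 - 1*(-11))) - 1*(-374) = 5/(9 + (12 + 11)) + 374 = 5/(9 + 23) + 374 = 5/32 + 374 = 11973/32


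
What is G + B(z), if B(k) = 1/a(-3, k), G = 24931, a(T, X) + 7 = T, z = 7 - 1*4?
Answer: 249309/10 ≈ 24931.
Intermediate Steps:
z = 3 (z = 7 - 4 = 3)
a(T, X) = -7 + T
B(k) = -⅒ (B(k) = 1/(-7 - 3) = 1/(-10) = -⅒)
G + B(z) = 24931 - ⅒ = 249309/10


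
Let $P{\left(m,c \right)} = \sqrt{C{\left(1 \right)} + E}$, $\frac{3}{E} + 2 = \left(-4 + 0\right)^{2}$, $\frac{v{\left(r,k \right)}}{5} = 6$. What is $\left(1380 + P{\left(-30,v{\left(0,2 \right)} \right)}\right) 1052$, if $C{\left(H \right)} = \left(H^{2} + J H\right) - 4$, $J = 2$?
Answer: $1451760 + \frac{526 i \sqrt{154}}{7} \approx 1.4518 \cdot 10^{6} + 932.5 i$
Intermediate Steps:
$v{\left(r,k \right)} = 30$ ($v{\left(r,k \right)} = 5 \cdot 6 = 30$)
$E = \frac{3}{14}$ ($E = \frac{3}{-2 + \left(-4 + 0\right)^{2}} = \frac{3}{-2 + \left(-4\right)^{2}} = \frac{3}{-2 + 16} = \frac{3}{14} \approx 0.21429$)
$C{\left(H \right)} = -4 + H^{2} + 2 H$ ($C{\left(H \right)} = \left(H^{2} + 2 H\right) - 4 = -4 + H^{2} + 2 H$)
$P{\left(m,c \right)} = \frac{i \sqrt{154}}{14}$ ($P{\left(m,c \right)} = \sqrt{\left(-4 + 1^{2} + 2 \cdot 1\right) + \frac{3}{14}} = \sqrt{\left(-4 + 1 + 2\right) + \frac{3}{14}} = \sqrt{-1 + \frac{3}{14}} = \sqrt{- \frac{11}{14}} = \frac{i \sqrt{154}}{14}$)
$\left(1380 + P{\left(-30,v{\left(0,2 \right)} \right)}\right) 1052 = \left(1380 + \frac{i \sqrt{154}}{14}\right) 1052 = 1451760 + \frac{526 i \sqrt{154}}{7}$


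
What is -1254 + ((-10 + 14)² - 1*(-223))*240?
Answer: 56106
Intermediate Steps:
-1254 + ((-10 + 14)² - 1*(-223))*240 = -1254 + (4² + 223)*240 = -1254 + (16 + 223)*240 = -1254 + 239*240 = -1254 + 57360 = 56106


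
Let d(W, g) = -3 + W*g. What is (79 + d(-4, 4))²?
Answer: 3600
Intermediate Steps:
(79 + d(-4, 4))² = (79 + (-3 - 4*4))² = (79 + (-3 - 16))² = (79 - 19)² = 60² = 3600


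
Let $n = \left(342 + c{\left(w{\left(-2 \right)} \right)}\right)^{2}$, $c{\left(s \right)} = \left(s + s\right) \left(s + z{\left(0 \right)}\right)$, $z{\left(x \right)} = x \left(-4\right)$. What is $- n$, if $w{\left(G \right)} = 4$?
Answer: $-139876$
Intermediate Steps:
$z{\left(x \right)} = - 4 x$
$c{\left(s \right)} = 2 s^{2}$ ($c{\left(s \right)} = \left(s + s\right) \left(s - 0\right) = 2 s \left(s + 0\right) = 2 s s = 2 s^{2}$)
$n = 139876$ ($n = \left(342 + 2 \cdot 4^{2}\right)^{2} = \left(342 + 2 \cdot 16\right)^{2} = \left(342 + 32\right)^{2} = 374^{2} = 139876$)
$- n = \left(-1\right) 139876 = -139876$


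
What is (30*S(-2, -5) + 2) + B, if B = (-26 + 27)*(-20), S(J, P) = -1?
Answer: -48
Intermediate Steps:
B = -20 (B = 1*(-20) = -20)
(30*S(-2, -5) + 2) + B = (30*(-1) + 2) - 20 = (-30 + 2) - 20 = -28 - 20 = -48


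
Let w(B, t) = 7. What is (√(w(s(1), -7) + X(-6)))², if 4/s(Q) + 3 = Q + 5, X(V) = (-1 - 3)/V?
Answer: 23/3 ≈ 7.6667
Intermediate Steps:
X(V) = -4/V
s(Q) = 4/(2 + Q) (s(Q) = 4/(-3 + (Q + 5)) = 4/(-3 + (5 + Q)) = 4/(2 + Q))
(√(w(s(1), -7) + X(-6)))² = (√(7 - 4/(-6)))² = (√(7 - 4*(-⅙)))² = (√(7 + ⅔))² = (√(23/3))² = (√69/3)² = 23/3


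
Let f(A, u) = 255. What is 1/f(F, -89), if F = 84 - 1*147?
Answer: 1/255 ≈ 0.0039216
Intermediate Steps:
F = -63 (F = 84 - 147 = -63)
1/f(F, -89) = 1/255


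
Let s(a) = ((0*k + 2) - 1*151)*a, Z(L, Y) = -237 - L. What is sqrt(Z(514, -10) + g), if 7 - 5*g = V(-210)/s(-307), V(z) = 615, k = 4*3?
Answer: I*sqrt(39212129857985)/228715 ≈ 27.379*I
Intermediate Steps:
k = 12
s(a) = -149*a (s(a) = ((0*12 + 2) - 1*151)*a = ((0 + 2) - 151)*a = (2 - 151)*a = -149*a)
g = 319586/228715 (g = 7/5 - 123/((-149*(-307))) = 7/5 - 123/45743 = 319586/228715 ≈ 1.3973)
sqrt(Z(514, -10) + g) = sqrt((-237 - 1*514) + 319586/228715) = sqrt((-237 - 514) + 319586/228715) = sqrt(-751 + 319586/228715) = sqrt(-171445379/228715) = I*sqrt(39212129857985)/228715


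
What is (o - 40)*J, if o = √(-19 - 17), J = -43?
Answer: 1720 - 258*I ≈ 1720.0 - 258.0*I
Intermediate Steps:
o = 6*I (o = √(-36) = 6*I ≈ 6.0*I)
(o - 40)*J = (6*I - 40)*(-43) = (-40 + 6*I)*(-43) = 1720 - 258*I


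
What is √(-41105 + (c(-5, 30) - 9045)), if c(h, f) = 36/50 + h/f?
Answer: I*√45134502/30 ≈ 223.94*I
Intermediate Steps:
c(h, f) = 18/25 + h/f (c(h, f) = 36*(1/50) + h/f = 18/25 + h/f)
√(-41105 + (c(-5, 30) - 9045)) = √(-41105 + ((18/25 - 5/30) - 9045)) = √(-41105 + ((18/25 - 5*1/30) - 9045)) = √(-41105 + ((18/25 - ⅙) - 9045)) = √(-41105 + (83/150 - 9045)) = √(-41105 - 1356667/150) = √(-7522417/150) = I*√45134502/30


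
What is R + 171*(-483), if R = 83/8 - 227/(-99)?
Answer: -65403623/792 ≈ -82580.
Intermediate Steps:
R = 10033/792 (R = 83*(⅛) - 227*(-1/99) = 83/8 + 227/99 = 10033/792 ≈ 12.668)
R + 171*(-483) = 10033/792 + 171*(-483) = 10033/792 - 82593 = -65403623/792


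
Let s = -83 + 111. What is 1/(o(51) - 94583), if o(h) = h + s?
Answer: -1/94504 ≈ -1.0582e-5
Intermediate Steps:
s = 28
o(h) = 28 + h (o(h) = h + 28 = 28 + h)
1/(o(51) - 94583) = 1/((28 + 51) - 94583) = 1/(79 - 94583) = 1/(-94504) = -1/94504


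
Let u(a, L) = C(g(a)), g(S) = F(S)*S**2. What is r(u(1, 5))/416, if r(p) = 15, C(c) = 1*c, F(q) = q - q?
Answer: 15/416 ≈ 0.036058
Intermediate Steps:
F(q) = 0
g(S) = 0 (g(S) = 0*S**2 = 0)
C(c) = c
u(a, L) = 0
r(u(1, 5))/416 = 15/416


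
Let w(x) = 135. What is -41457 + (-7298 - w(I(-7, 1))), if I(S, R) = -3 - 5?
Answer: -48890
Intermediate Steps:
I(S, R) = -8
-41457 + (-7298 - w(I(-7, 1))) = -41457 + (-7298 - 1*135) = -41457 + (-7298 - 135) = -41457 - 7433 = -48890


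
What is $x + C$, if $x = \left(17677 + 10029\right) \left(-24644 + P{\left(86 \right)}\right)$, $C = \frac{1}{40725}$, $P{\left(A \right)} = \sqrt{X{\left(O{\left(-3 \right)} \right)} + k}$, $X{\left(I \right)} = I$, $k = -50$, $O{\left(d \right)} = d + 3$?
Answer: $- \frac{27806486891399}{40725} + 138530 i \sqrt{2} \approx -6.8279 \cdot 10^{8} + 1.9591 \cdot 10^{5} i$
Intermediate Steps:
$O{\left(d \right)} = 3 + d$
$P{\left(A \right)} = 5 i \sqrt{2}$ ($P{\left(A \right)} = \sqrt{\left(3 - 3\right) - 50} = \sqrt{0 - 50} = \sqrt{-50} = 5 i \sqrt{2}$)
$C = \frac{1}{40725} \approx 2.4555 \cdot 10^{-5}$
$x = -682786664 + 138530 i \sqrt{2}$ ($x = \left(17677 + 10029\right) \left(-24644 + 5 i \sqrt{2}\right) = 27706 \left(-24644 + 5 i \sqrt{2}\right) = -682786664 + 138530 i \sqrt{2} \approx -6.8279 \cdot 10^{8} + 1.9591 \cdot 10^{5} i$)
$x + C = \left(-682786664 + 138530 i \sqrt{2}\right) + \frac{1}{40725} = - \frac{27806486891399}{40725} + 138530 i \sqrt{2}$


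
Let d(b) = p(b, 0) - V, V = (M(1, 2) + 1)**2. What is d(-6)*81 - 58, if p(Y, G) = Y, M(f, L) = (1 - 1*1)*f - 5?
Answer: -1840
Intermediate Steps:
M(f, L) = -5 (M(f, L) = (1 - 1)*f - 5 = 0*f - 5 = 0 - 5 = -5)
V = 16 (V = (-5 + 1)**2 = (-4)**2 = 16)
d(b) = -16 + b (d(b) = b - 1*16 = b - 16 = -16 + b)
d(-6)*81 - 58 = (-16 - 6)*81 - 58 = -22*81 - 58 = -1782 - 58 = -1840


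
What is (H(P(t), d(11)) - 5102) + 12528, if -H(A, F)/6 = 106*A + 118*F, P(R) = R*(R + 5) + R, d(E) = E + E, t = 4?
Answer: -33590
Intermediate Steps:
d(E) = 2*E
P(R) = R + R*(5 + R) (P(R) = R*(5 + R) + R = R + R*(5 + R))
H(A, F) = -708*F - 636*A (H(A, F) = -6*(106*A + 118*F) = -708*F - 636*A)
(H(P(t), d(11)) - 5102) + 12528 = ((-1416*11 - 2544*(6 + 4)) - 5102) + 12528 = ((-708*22 - 2544*10) - 5102) + 12528 = ((-15576 - 636*40) - 5102) + 12528 = ((-15576 - 25440) - 5102) + 12528 = (-41016 - 5102) + 12528 = -46118 + 12528 = -33590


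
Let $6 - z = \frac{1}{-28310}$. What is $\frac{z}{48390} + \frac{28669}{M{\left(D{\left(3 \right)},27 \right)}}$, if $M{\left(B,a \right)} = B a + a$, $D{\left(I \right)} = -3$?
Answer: $- \frac{6545708851601}{12329288100} \approx -530.91$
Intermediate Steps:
$M{\left(B,a \right)} = a + B a$
$z = \frac{169861}{28310}$ ($z = 6 - \frac{1}{-28310} = 6 - - \frac{1}{28310} = 6 + \frac{1}{28310} = \frac{169861}{28310} \approx 6.0$)
$\frac{z}{48390} + \frac{28669}{M{\left(D{\left(3 \right)},27 \right)}} = \frac{169861}{28310 \cdot 48390} + \frac{28669}{27 \left(1 - 3\right)} = \frac{169861}{28310} \cdot \frac{1}{48390} + \frac{28669}{27 \left(-2\right)} = \frac{169861}{1369920900} + \frac{28669}{-54} = \frac{169861}{1369920900} + 28669 \left(- \frac{1}{54}\right) = \frac{169861}{1369920900} - \frac{28669}{54} = - \frac{6545708851601}{12329288100}$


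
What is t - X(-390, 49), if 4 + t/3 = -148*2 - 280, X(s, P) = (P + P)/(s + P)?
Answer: -593242/341 ≈ -1739.7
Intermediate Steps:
X(s, P) = 2*P/(P + s) (X(s, P) = (2*P)/(P + s) = 2*P/(P + s))
t = -1740 (t = -12 + 3*(-148*2 - 280) = -12 + 3*(-296 - 280) = -12 + 3*(-576) = -12 - 1728 = -1740)
t - X(-390, 49) = -1740 - 2*49/(49 - 390) = -1740 - 2*49/(-341) = -1740 - 2*49*(-1)/341 = -1740 - 1*(-98/341) = -1740 + 98/341 = -593242/341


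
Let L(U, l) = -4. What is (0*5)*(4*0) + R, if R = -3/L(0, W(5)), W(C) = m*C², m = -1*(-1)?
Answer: ¾ ≈ 0.75000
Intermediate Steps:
m = 1
W(C) = C² (W(C) = 1*C² = C²)
R = ¾ (R = -3/(-4) = -3*(-¼) = ¾ ≈ 0.75000)
(0*5)*(4*0) + R = (0*5)*(4*0) + ¾ = 0*0 + ¾ = 0 + ¾ = ¾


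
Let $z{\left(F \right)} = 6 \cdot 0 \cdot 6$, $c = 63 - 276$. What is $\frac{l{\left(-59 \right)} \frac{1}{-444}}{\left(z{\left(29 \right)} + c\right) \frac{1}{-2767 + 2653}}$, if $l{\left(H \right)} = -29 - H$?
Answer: $- \frac{95}{2627} \approx -0.036163$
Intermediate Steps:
$c = -213$
$z{\left(F \right)} = 0$ ($z{\left(F \right)} = 0 \cdot 6 = 0$)
$\frac{l{\left(-59 \right)} \frac{1}{-444}}{\left(z{\left(29 \right)} + c\right) \frac{1}{-2767 + 2653}} = \frac{\left(-29 - -59\right) \frac{1}{-444}}{\left(0 - 213\right) \frac{1}{-2767 + 2653}} = \frac{\left(-29 + 59\right) \left(- \frac{1}{444}\right)}{\left(-213\right) \frac{1}{-114}} = \frac{30 \left(- \frac{1}{444}\right)}{\left(-213\right) \left(- \frac{1}{114}\right)} = - \frac{5}{74 \cdot \frac{71}{38}} = \left(- \frac{5}{74}\right) \frac{38}{71} = - \frac{95}{2627}$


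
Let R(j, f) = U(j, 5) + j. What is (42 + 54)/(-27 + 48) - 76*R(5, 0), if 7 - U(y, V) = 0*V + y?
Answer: -3692/7 ≈ -527.43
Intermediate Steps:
U(y, V) = 7 - y (U(y, V) = 7 - (0*V + y) = 7 - (0 + y) = 7 - y)
R(j, f) = 7 (R(j, f) = (7 - j) + j = 7)
(42 + 54)/(-27 + 48) - 76*R(5, 0) = (42 + 54)/(-27 + 48) - 76*7 = 96/21 - 532 = 96*(1/21) - 532 = 32/7 - 532 = -3692/7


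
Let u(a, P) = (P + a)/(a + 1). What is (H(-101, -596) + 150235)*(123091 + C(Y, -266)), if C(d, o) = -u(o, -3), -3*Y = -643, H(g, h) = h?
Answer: 4881051496594/265 ≈ 1.8419e+10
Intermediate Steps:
u(a, P) = (P + a)/(1 + a)
Y = 643/3 (Y = -⅓*(-643) = 643/3 ≈ 214.33)
C(d, o) = -(-3 + o)/(1 + o)
(H(-101, -596) + 150235)*(123091 + C(Y, -266)) = (-596 + 150235)*(123091 + (3 - 1*(-266))/(1 - 266)) = 149639*(123091 + (3 + 266)/(-265)) = 149639*(123091 - 1/265*269) = 149639*(123091 - 269/265) = 149639*(32618846/265) = 4881051496594/265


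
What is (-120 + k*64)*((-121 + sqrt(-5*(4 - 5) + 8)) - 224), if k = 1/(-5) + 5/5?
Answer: 23736 - 344*sqrt(13)/5 ≈ 23488.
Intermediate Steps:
k = 4/5 (k = 1*(-1/5) + 5*(1/5) = -1/5 + 1 = 4/5 ≈ 0.80000)
(-120 + k*64)*((-121 + sqrt(-5*(4 - 5) + 8)) - 224) = (-120 + (4/5)*64)*((-121 + sqrt(-5*(4 - 5) + 8)) - 224) = (-120 + 256/5)*((-121 + sqrt(-5*(-1) + 8)) - 224) = -344*((-121 + sqrt(5 + 8)) - 224)/5 = -344*((-121 + sqrt(13)) - 224)/5 = -344*(-345 + sqrt(13))/5 = 23736 - 344*sqrt(13)/5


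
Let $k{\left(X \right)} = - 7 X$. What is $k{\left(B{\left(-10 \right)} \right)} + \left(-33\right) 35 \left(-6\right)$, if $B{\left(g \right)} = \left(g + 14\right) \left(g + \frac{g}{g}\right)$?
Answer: $7182$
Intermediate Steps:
$B{\left(g \right)} = \left(1 + g\right) \left(14 + g\right)$ ($B{\left(g \right)} = \left(14 + g\right) \left(g + 1\right) = \left(14 + g\right) \left(1 + g\right) = \left(1 + g\right) \left(14 + g\right)$)
$k{\left(B{\left(-10 \right)} \right)} + \left(-33\right) 35 \left(-6\right) = - 7 \left(14 + \left(-10\right)^{2} + 15 \left(-10\right)\right) + \left(-33\right) 35 \left(-6\right) = - 7 \left(14 + 100 - 150\right) - -6930 = \left(-7\right) \left(-36\right) + 6930 = 252 + 6930 = 7182$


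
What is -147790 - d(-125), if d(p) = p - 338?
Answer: -147327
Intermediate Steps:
d(p) = -338 + p
-147790 - d(-125) = -147790 - (-338 - 125) = -147790 - 1*(-463) = -147790 + 463 = -147327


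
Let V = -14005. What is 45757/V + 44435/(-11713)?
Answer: -1158263916/164040565 ≈ -7.0608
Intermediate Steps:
45757/V + 44435/(-11713) = 45757/(-14005) + 44435/(-11713) = 45757*(-1/14005) + 44435*(-1/11713) = -45757/14005 - 44435/11713 = -1158263916/164040565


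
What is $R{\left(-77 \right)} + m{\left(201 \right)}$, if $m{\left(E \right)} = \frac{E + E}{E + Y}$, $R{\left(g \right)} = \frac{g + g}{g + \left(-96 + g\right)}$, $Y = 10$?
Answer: $\frac{66497}{26375} \approx 2.5212$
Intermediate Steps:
$R{\left(g \right)} = \frac{2 g}{-96 + 2 g}$
$m{\left(E \right)} = \frac{2 E}{10 + E}$ ($m{\left(E \right)} = \frac{E + E}{E + 10} = \frac{2 E}{10 + E}$)
$R{\left(-77 \right)} + m{\left(201 \right)} = - \frac{77}{-48 - 77} + 2 \cdot 201 \frac{1}{10 + 201} = - \frac{77}{-125} + 2 \cdot 201 \cdot \frac{1}{211} = \left(-77\right) \left(- \frac{1}{125}\right) + 2 \cdot 201 \cdot \frac{1}{211} = \frac{77}{125} + \frac{402}{211} = \frac{66497}{26375}$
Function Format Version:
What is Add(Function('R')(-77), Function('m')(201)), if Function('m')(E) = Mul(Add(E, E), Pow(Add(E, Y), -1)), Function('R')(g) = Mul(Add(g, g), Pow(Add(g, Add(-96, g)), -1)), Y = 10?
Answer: Rational(66497, 26375) ≈ 2.5212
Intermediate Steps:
Function('R')(g) = Mul(2, g, Pow(Add(-96, Mul(2, g)), -1)) (Function('R')(g) = Mul(Mul(2, g), Pow(Add(-96, Mul(2, g)), -1)) = Mul(2, g, Pow(Add(-96, Mul(2, g)), -1)))
Function('m')(E) = Mul(2, E, Pow(Add(10, E), -1)) (Function('m')(E) = Mul(Add(E, E), Pow(Add(E, 10), -1)) = Mul(Mul(2, E), Pow(Add(10, E), -1)) = Mul(2, E, Pow(Add(10, E), -1)))
Add(Function('R')(-77), Function('m')(201)) = Add(Mul(-77, Pow(Add(-48, -77), -1)), Mul(2, 201, Pow(Add(10, 201), -1))) = Add(Mul(-77, Pow(-125, -1)), Mul(2, 201, Pow(211, -1))) = Add(Mul(-77, Rational(-1, 125)), Mul(2, 201, Rational(1, 211))) = Add(Rational(77, 125), Rational(402, 211)) = Rational(66497, 26375)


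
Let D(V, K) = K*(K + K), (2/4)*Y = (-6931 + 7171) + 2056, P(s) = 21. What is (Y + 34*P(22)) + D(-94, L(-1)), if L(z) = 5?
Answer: 5356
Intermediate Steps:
Y = 4592 (Y = 2*((-6931 + 7171) + 2056) = 2*(240 + 2056) = 2*2296 = 4592)
D(V, K) = 2*K**2 (D(V, K) = K*(2*K) = 2*K**2)
(Y + 34*P(22)) + D(-94, L(-1)) = (4592 + 34*21) + 2*5**2 = (4592 + 714) + 2*25 = 5306 + 50 = 5356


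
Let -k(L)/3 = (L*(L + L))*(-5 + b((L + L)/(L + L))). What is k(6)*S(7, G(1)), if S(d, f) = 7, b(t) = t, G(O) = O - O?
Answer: 6048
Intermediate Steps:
G(O) = 0
k(L) = 24*L**2 (k(L) = -3*L*(L + L)*(-5 + (L + L)/(L + L)) = -3*L*(2*L)*(-5 + (2*L)/((2*L))) = -3*2*L**2*(-5 + (2*L)*(1/(2*L))) = -3*2*L**2*(-5 + 1) = -3*2*L**2*(-4) = -(-24)*L**2 = 24*L**2)
k(6)*S(7, G(1)) = (24*6**2)*7 = (24*36)*7 = 864*7 = 6048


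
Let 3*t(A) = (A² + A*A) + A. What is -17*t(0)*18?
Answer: 0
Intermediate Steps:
t(A) = A/3 + 2*A²/3 (t(A) = ((A² + A*A) + A)/3 = ((A² + A²) + A)/3 = (2*A² + A)/3 = (A + 2*A²)/3 = A/3 + 2*A²/3)
-17*t(0)*18 = -17*0*(1 + 2*0)/3*18 = -17*0*(1 + 0)/3*18 = -17*0/3*18 = -17*0*18 = 0*18 = 0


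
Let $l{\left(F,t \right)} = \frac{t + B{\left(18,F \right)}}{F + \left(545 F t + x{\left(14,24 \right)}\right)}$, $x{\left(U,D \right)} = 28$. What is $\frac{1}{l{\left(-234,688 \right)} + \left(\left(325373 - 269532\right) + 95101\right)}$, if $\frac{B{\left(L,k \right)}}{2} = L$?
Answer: $\frac{43870423}{6621889388104} \approx 6.6251 \cdot 10^{-6}$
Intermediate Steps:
$B{\left(L,k \right)} = 2 L$
$l{\left(F,t \right)} = \frac{36 + t}{28 + F + 545 F t}$ ($l{\left(F,t \right)} = \frac{t + 2 \cdot 18}{F + \left(545 F t + 28\right)} = \frac{t + 36}{F + \left(545 F t + 28\right)} = \frac{36 + t}{F + \left(28 + 545 F t\right)} = \frac{36 + t}{28 + F + 545 F t}$)
$\frac{1}{l{\left(-234,688 \right)} + \left(\left(325373 - 269532\right) + 95101\right)} = \frac{1}{\frac{36 + 688}{28 - 234 + 545 \left(-234\right) 688} + \left(\left(325373 - 269532\right) + 95101\right)} = \frac{1}{\frac{1}{28 - 234 - 87740640} \cdot 724 + \left(55841 + 95101\right)} = \frac{1}{\frac{1}{-87740846} \cdot 724 + 150942} = \frac{1}{\left(- \frac{1}{87740846}\right) 724 + 150942} = \frac{1}{- \frac{362}{43870423} + 150942} = \frac{1}{\frac{6621889388104}{43870423}} = \frac{43870423}{6621889388104}$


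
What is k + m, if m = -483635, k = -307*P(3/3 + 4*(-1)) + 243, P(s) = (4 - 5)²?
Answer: -483699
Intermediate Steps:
P(s) = 1 (P(s) = (-1)² = 1)
k = -64 (k = -307*1 + 243 = -307 + 243 = -64)
k + m = -64 - 483635 = -483699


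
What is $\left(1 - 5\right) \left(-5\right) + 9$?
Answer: $29$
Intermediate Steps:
$\left(1 - 5\right) \left(-5\right) + 9 = \left(-4\right) \left(-5\right) + 9 = 20 + 9 = 29$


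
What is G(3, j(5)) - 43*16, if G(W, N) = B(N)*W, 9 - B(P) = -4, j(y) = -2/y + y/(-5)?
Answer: -649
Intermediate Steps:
j(y) = -2/y - y/5 (j(y) = -2/y + y*(-1/5) = -2/y - y/5)
B(P) = 13 (B(P) = 9 - 1*(-4) = 9 + 4 = 13)
G(W, N) = 13*W
G(3, j(5)) - 43*16 = 13*3 - 43*16 = 39 - 688 = -649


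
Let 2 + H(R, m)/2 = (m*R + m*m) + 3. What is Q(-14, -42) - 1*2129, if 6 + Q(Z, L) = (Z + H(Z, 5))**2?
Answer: 8269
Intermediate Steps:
H(R, m) = 2 + 2*m**2 + 2*R*m (H(R, m) = -4 + 2*((m*R + m*m) + 3) = -4 + 2*((R*m + m**2) + 3) = -4 + 2*((m**2 + R*m) + 3) = -4 + 2*(3 + m**2 + R*m) = -4 + (6 + 2*m**2 + 2*R*m) = 2 + 2*m**2 + 2*R*m)
Q(Z, L) = -6 + (52 + 11*Z)**2 (Q(Z, L) = -6 + (Z + (2 + 2*5**2 + 2*Z*5))**2 = -6 + (Z + (2 + 2*25 + 10*Z))**2 = -6 + (Z + (2 + 50 + 10*Z))**2 = -6 + (Z + (52 + 10*Z))**2 = -6 + (52 + 11*Z)**2)
Q(-14, -42) - 1*2129 = (-6 + (52 + 11*(-14))**2) - 1*2129 = (-6 + (52 - 154)**2) - 2129 = (-6 + (-102)**2) - 2129 = (-6 + 10404) - 2129 = 10398 - 2129 = 8269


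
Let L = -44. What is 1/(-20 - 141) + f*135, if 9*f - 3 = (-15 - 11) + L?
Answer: -161806/161 ≈ -1005.0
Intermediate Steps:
f = -67/9 (f = ⅓ + ((-15 - 11) - 44)/9 = ⅓ + (-26 - 44)/9 = ⅓ + (⅑)*(-70) = ⅓ - 70/9 = -67/9 ≈ -7.4444)
1/(-20 - 141) + f*135 = 1/(-20 - 141) - 67/9*135 = 1/(-161) - 1005 = -1/161 - 1005 = -161806/161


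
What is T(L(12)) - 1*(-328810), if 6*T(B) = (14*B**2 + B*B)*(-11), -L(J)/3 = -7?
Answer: 633365/2 ≈ 3.1668e+5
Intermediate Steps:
L(J) = 21 (L(J) = -3*(-7) = 21)
T(B) = -55*B**2/2 (T(B) = ((14*B**2 + B*B)*(-11))/6 = ((14*B**2 + B**2)*(-11))/6 = ((15*B**2)*(-11))/6 = (-165*B**2)/6 = -55*B**2/2)
T(L(12)) - 1*(-328810) = -55/2*21**2 - 1*(-328810) = -55/2*441 + 328810 = -24255/2 + 328810 = 633365/2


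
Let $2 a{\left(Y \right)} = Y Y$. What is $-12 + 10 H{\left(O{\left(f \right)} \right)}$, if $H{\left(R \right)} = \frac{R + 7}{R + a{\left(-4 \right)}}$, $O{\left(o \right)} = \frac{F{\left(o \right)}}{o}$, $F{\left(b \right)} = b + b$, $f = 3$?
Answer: $-3$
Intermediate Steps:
$F{\left(b \right)} = 2 b$
$a{\left(Y \right)} = \frac{Y^{2}}{2}$ ($a{\left(Y \right)} = \frac{Y Y}{2} = \frac{Y^{2}}{2}$)
$O{\left(o \right)} = 2$ ($O{\left(o \right)} = \frac{2 o}{o} = 2$)
$H{\left(R \right)} = \frac{7 + R}{8 + R}$ ($H{\left(R \right)} = \frac{R + 7}{R + \frac{\left(-4\right)^{2}}{2}} = \frac{7 + R}{R + \frac{1}{2} \cdot 16} = \frac{7 + R}{R + 8} = \frac{7 + R}{8 + R}$)
$-12 + 10 H{\left(O{\left(f \right)} \right)} = -12 + 10 \frac{7 + 2}{8 + 2} = -12 + 10 \cdot \frac{1}{10} \cdot 9 = -12 + 10 \cdot \frac{9}{10} = -12 + 9 = -3$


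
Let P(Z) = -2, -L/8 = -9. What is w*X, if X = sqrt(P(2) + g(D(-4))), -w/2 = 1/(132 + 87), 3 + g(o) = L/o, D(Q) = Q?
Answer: -2*I*sqrt(23)/219 ≈ -0.043798*I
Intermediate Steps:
L = 72 (L = -8*(-9) = 72)
g(o) = -3 + 72/o
w = -2/219 (w = -2/(132 + 87) = -2/219 ≈ -0.0091324)
X = I*sqrt(23) (X = sqrt(-2 + (-3 + 72/(-4))) = sqrt(-2 + (-3 + 72*(-1/4))) = sqrt(-2 + (-3 - 18)) = sqrt(-2 - 21) = sqrt(-23) = I*sqrt(23) ≈ 4.7958*I)
w*X = -2*I*sqrt(23)/219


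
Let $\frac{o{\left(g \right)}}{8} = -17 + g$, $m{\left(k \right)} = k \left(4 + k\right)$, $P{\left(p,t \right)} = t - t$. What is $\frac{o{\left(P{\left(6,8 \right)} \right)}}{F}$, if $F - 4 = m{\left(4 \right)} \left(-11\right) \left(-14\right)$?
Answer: $- \frac{34}{1233} \approx -0.027575$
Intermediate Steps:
$P{\left(p,t \right)} = 0$
$F = 4932$ ($F = 4 + 4 \left(4 + 4\right) \left(-11\right) \left(-14\right) = 4 + 4 \cdot 8 \left(-11\right) \left(-14\right) = 4 + 32 \left(-11\right) \left(-14\right) = 4 - -4928 = 4 + 4928 = 4932$)
$o{\left(g \right)} = -136 + 8 g$ ($o{\left(g \right)} = 8 \left(-17 + g\right) = -136 + 8 g$)
$\frac{o{\left(P{\left(6,8 \right)} \right)}}{F} = \frac{-136 + 8 \cdot 0}{4932} = \left(-136 + 0\right) \frac{1}{4932} = \left(-136\right) \frac{1}{4932} = - \frac{34}{1233}$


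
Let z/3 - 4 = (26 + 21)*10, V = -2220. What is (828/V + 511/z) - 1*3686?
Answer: -969679603/263070 ≈ -3686.0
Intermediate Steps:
z = 1422 (z = 12 + 3*((26 + 21)*10) = 12 + 3*(47*10) = 12 + 3*470 = 12 + 1410 = 1422)
(828/V + 511/z) - 1*3686 = (828/(-2220) + 511/1422) - 1*3686 = (828*(-1/2220) + 511*(1/1422)) - 3686 = (-69/185 + 511/1422) - 3686 = -3583/263070 - 3686 = -969679603/263070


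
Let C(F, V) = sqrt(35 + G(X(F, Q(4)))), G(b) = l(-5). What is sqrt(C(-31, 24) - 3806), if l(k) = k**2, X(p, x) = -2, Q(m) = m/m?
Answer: sqrt(-3806 + 2*sqrt(15)) ≈ 61.63*I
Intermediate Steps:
Q(m) = 1
G(b) = 25 (G(b) = (-5)**2 = 25)
C(F, V) = 2*sqrt(15) (C(F, V) = sqrt(35 + 25) = sqrt(60) = 2*sqrt(15))
sqrt(C(-31, 24) - 3806) = sqrt(2*sqrt(15) - 3806) = sqrt(-3806 + 2*sqrt(15))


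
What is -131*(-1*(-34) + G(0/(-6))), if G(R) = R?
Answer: -4454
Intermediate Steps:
-131*(-1*(-34) + G(0/(-6))) = -131*(-1*(-34) + 0/(-6)) = -131*(34 + 0*(-1/6)) = -131*(34 + 0) = -131*34 = -4454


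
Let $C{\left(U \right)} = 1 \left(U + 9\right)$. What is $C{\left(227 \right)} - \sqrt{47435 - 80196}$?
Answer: $236 - 181 i \approx 236.0 - 181.0 i$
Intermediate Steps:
$C{\left(U \right)} = 9 + U$ ($C{\left(U \right)} = 1 \left(9 + U\right) = 9 + U$)
$C{\left(227 \right)} - \sqrt{47435 - 80196} = \left(9 + 227\right) - \sqrt{47435 - 80196} = 236 - \sqrt{-32761} = 236 - 181 i$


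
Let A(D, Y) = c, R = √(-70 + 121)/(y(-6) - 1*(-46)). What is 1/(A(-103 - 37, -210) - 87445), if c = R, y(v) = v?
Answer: -139912000/12234604839949 - 40*√51/12234604839949 ≈ -1.1436e-5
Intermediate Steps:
R = √51/40 (R = √(-70 + 121)/(-6 - 1*(-46)) = √51/(-6 + 46) = √51/40 ≈ 0.17854)
c = √51/40 ≈ 0.17854
A(D, Y) = √51/40
1/(A(-103 - 37, -210) - 87445) = 1/(√51/40 - 87445) = 1/(-87445 + √51/40)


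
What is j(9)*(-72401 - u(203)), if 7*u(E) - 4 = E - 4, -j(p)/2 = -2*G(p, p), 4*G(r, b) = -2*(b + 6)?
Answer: 2172900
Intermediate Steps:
G(r, b) = -3 - b/2 (G(r, b) = (-2*(b + 6))/4 = (-2*(6 + b))/4 = (-12 - 2*b)/4 = -3 - b/2)
j(p) = -12 - 2*p (j(p) = -(-4)*(-3 - p/2) = -2*(6 + p) = -12 - 2*p)
u(E) = E/7 (u(E) = 4/7 + (E - 4)/7 = 4/7 + (-4 + E)/7 = 4/7 + (-4/7 + E/7) = E/7)
j(9)*(-72401 - u(203)) = (-12 - 2*9)*(-72401 - 203/7) = (-12 - 18)*(-72401 - 1*29) = -30*(-72401 - 29) = -30*(-72430) = 2172900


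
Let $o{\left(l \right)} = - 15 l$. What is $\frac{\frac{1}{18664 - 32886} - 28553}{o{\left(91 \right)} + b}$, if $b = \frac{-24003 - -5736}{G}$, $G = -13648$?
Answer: $\frac{2771095154008}{132344620083} \approx 20.938$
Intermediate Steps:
$b = \frac{18267}{13648}$ ($b = \frac{-24003 - -5736}{-13648} = \left(-24003 + 5736\right) \left(- \frac{1}{13648}\right) = \left(-18267\right) \left(- \frac{1}{13648}\right) = \frac{18267}{13648} \approx 1.3384$)
$\frac{\frac{1}{18664 - 32886} - 28553}{o{\left(91 \right)} + b} = \frac{\frac{1}{18664 - 32886} - 28553}{\left(-15\right) 91 + \frac{18267}{13648}} = \frac{\frac{1}{-14222} - 28553}{-1365 + \frac{18267}{13648}} = \frac{- \frac{1}{14222} - 28553}{- \frac{18611253}{13648}} = \left(- \frac{406080767}{14222}\right) \left(- \frac{13648}{18611253}\right) = \frac{2771095154008}{132344620083}$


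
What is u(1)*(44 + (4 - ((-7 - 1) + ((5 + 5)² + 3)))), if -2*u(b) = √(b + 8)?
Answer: 141/2 ≈ 70.500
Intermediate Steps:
u(b) = -√(8 + b)/2 (u(b) = -√(b + 8)/2 = -√(8 + b)/2)
u(1)*(44 + (4 - ((-7 - 1) + ((5 + 5)² + 3)))) = (-√(8 + 1)/2)*(44 + (4 - ((-7 - 1) + ((5 + 5)² + 3)))) = (-√9/2)*(44 + (4 - (-8 + (10² + 3)))) = (-½*3)*(44 + (4 - (-8 + (100 + 3)))) = -3*(44 + (4 - (-8 + 103)))/2 = -3*(44 + (4 - 1*95))/2 = -3*(44 + (4 - 95))/2 = -3*(44 - 91)/2 = -3/2*(-47) = 141/2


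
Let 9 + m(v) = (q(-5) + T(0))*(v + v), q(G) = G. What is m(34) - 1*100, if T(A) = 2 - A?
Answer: -313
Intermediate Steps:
m(v) = -9 - 6*v (m(v) = -9 + (-5 + (2 - 1*0))*(v + v) = -9 + (-5 + (2 + 0))*(2*v) = -9 + (-5 + 2)*(2*v) = -9 - 6*v)
m(34) - 1*100 = (-9 - 6*34) - 1*100 = (-9 - 204) - 100 = -213 - 100 = -313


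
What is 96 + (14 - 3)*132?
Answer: 1548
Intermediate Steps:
96 + (14 - 3)*132 = 96 + 11*132 = 96 + 1452 = 1548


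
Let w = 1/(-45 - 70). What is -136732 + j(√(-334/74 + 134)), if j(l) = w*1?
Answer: -15724181/115 ≈ -1.3673e+5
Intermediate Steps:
w = -1/115 (w = 1/(-115) = -1/115 ≈ -0.0086956)
j(l) = -1/115 (j(l) = -1/115*1 = -1/115)
-136732 + j(√(-334/74 + 134)) = -136732 - 1/115 = -15724181/115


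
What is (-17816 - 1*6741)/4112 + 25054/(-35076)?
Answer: -241095845/36058128 ≈ -6.6863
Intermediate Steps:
(-17816 - 1*6741)/4112 + 25054/(-35076) = (-17816 - 6741)*(1/4112) + 25054*(-1/35076) = -24557*1/4112 - 12527/17538 = -24557/4112 - 12527/17538 = -241095845/36058128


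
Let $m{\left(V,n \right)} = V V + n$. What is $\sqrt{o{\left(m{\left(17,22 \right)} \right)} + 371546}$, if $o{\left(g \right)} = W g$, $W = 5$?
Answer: $\sqrt{373101} \approx 610.82$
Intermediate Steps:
$m{\left(V,n \right)} = n + V^{2}$ ($m{\left(V,n \right)} = V^{2} + n = n + V^{2}$)
$o{\left(g \right)} = 5 g$
$\sqrt{o{\left(m{\left(17,22 \right)} \right)} + 371546} = \sqrt{5 \left(22 + 17^{2}\right) + 371546} = \sqrt{5 \left(22 + 289\right) + 371546} = \sqrt{5 \cdot 311 + 371546} = \sqrt{1555 + 371546} = \sqrt{373101}$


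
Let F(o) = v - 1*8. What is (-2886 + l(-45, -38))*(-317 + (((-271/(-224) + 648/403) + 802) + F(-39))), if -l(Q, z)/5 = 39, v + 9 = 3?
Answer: -10137077049/6944 ≈ -1.4598e+6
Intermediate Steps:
v = -6 (v = -9 + 3 = -6)
F(o) = -14 (F(o) = -6 - 1*8 = -6 - 8 = -14)
l(Q, z) = -195 (l(Q, z) = -5*39 = -195)
(-2886 + l(-45, -38))*(-317 + (((-271/(-224) + 648/403) + 802) + F(-39))) = (-2886 - 195)*(-317 + (((-271/(-224) + 648/403) + 802) - 14)) = -3081*(-317 + (((-271*(-1/224) + 648*(1/403)) + 802) - 14)) = -3081*(-317 + (((271/224 + 648/403) + 802) - 14)) = -3081*(-317 + ((254365/90272 + 802) - 14)) = -3081*(-317 + (72652509/90272 - 14)) = -3081*(-317 + 71388701/90272) = -3081*42772477/90272 = -10137077049/6944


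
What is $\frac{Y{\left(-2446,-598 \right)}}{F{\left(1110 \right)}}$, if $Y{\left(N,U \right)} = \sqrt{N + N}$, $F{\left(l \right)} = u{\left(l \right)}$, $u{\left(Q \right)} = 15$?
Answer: $\frac{2 i \sqrt{1223}}{15} \approx 4.6629 i$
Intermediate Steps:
$F{\left(l \right)} = 15$
$Y{\left(N,U \right)} = \sqrt{2} \sqrt{N}$ ($Y{\left(N,U \right)} = \sqrt{2 N} = \sqrt{2} \sqrt{N}$)
$\frac{Y{\left(-2446,-598 \right)}}{F{\left(1110 \right)}} = \frac{\sqrt{2} \sqrt{-2446}}{15} = \sqrt{2} i \sqrt{2446} \cdot \frac{1}{15} = 2 i \sqrt{1223} \cdot \frac{1}{15} = \frac{2 i \sqrt{1223}}{15}$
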